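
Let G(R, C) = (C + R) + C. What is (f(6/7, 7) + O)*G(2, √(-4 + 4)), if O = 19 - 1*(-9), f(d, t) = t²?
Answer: 154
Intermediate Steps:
O = 28 (O = 19 + 9 = 28)
G(R, C) = R + 2*C
(f(6/7, 7) + O)*G(2, √(-4 + 4)) = (7² + 28)*(2 + 2*√(-4 + 4)) = (49 + 28)*(2 + 2*√0) = 77*(2 + 2*0) = 77*(2 + 0) = 77*2 = 154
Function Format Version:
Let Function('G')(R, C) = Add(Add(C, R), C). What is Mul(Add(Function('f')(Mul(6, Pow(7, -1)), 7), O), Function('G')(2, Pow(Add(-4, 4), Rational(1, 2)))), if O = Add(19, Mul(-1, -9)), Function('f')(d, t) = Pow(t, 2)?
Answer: 154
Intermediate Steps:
O = 28 (O = Add(19, 9) = 28)
Function('G')(R, C) = Add(R, Mul(2, C))
Mul(Add(Function('f')(Mul(6, Pow(7, -1)), 7), O), Function('G')(2, Pow(Add(-4, 4), Rational(1, 2)))) = Mul(Add(Pow(7, 2), 28), Add(2, Mul(2, Pow(Add(-4, 4), Rational(1, 2))))) = Mul(Add(49, 28), Add(2, Mul(2, Pow(0, Rational(1, 2))))) = Mul(77, Add(2, Mul(2, 0))) = Mul(77, Add(2, 0)) = Mul(77, 2) = 154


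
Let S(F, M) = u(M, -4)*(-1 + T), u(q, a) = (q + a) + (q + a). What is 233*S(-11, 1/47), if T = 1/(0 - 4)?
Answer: 217855/94 ≈ 2317.6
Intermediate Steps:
u(q, a) = 2*a + 2*q (u(q, a) = (a + q) + (a + q) = 2*a + 2*q)
T = -¼ (T = 1/(-4) = -¼ ≈ -0.25000)
S(F, M) = 10 - 5*M/2 (S(F, M) = (2*(-4) + 2*M)*(-1 - ¼) = (-8 + 2*M)*(-5/4) = 10 - 5*M/2)
233*S(-11, 1/47) = 233*(10 - 5/2/47) = 233*(10 - 5/2*1/47) = 233*(10 - 5/94) = 233*(935/94) = 217855/94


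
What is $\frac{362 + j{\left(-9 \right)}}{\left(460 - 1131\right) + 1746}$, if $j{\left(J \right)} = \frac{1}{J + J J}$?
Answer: $\frac{5213}{15480} \approx 0.33676$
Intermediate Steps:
$j{\left(J \right)} = \frac{1}{J + J^{2}}$
$\frac{362 + j{\left(-9 \right)}}{\left(460 - 1131\right) + 1746} = \frac{362 + \frac{1}{\left(-9\right) \left(1 - 9\right)}}{\left(460 - 1131\right) + 1746} = \frac{362 - \frac{1}{9 \left(-8\right)}}{\left(460 - 1131\right) + 1746} = \frac{362 - - \frac{1}{72}}{-671 + 1746} = \frac{362 + \frac{1}{72}}{1075} = \frac{26065}{72} \cdot \frac{1}{1075} = \frac{5213}{15480}$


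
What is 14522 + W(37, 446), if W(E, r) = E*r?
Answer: 31024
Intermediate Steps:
14522 + W(37, 446) = 14522 + 37*446 = 14522 + 16502 = 31024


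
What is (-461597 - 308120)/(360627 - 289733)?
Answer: -769717/70894 ≈ -10.857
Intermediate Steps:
(-461597 - 308120)/(360627 - 289733) = -769717/70894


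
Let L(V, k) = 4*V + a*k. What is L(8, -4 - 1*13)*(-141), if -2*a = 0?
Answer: -4512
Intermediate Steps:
a = 0 (a = -½*0 = 0)
L(V, k) = 4*V (L(V, k) = 4*V + 0*k = 4*V + 0 = 4*V)
L(8, -4 - 1*13)*(-141) = (4*8)*(-141) = 32*(-141) = -4512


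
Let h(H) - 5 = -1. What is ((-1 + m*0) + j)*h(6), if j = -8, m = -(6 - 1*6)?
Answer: -36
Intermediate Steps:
m = 0 (m = -(6 - 6) = -1*0 = 0)
h(H) = 4 (h(H) = 5 - 1 = 4)
((-1 + m*0) + j)*h(6) = ((-1 + 0*0) - 8)*4 = ((-1 + 0) - 8)*4 = (-1 - 8)*4 = -9*4 = -36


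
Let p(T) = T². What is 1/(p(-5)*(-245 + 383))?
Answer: 1/3450 ≈ 0.00028986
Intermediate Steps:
1/(p(-5)*(-245 + 383)) = 1/((-5)²*(-245 + 383)) = 1/(25*138) = 1/3450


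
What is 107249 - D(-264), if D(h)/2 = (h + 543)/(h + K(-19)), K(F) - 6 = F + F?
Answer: 15873131/148 ≈ 1.0725e+5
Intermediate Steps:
K(F) = 6 + 2*F (K(F) = 6 + (F + F) = 6 + 2*F)
D(h) = 2*(543 + h)/(-32 + h) (D(h) = 2*((h + 543)/(h + (6 + 2*(-19)))) = 2*((543 + h)/(h + (6 - 38))) = 2*((543 + h)/(h - 32)) = 2*((543 + h)/(-32 + h)) = 2*(543 + h)/(-32 + h))
107249 - D(-264) = 107249 - 2*(543 - 264)/(-32 - 264) = 107249 - 2*279/(-296) = 107249 - 2*(-1)*279/296 = 107249 - 1*(-279/148) = 107249 + 279/148 = 15873131/148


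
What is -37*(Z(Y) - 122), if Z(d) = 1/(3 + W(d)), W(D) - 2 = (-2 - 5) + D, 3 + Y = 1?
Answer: 18093/4 ≈ 4523.3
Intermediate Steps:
Y = -2 (Y = -3 + 1 = -2)
W(D) = -5 + D (W(D) = 2 + ((-2 - 5) + D) = 2 + (-7 + D) = -5 + D)
Z(d) = 1/(-2 + d) (Z(d) = 1/(3 + (-5 + d)) = 1/(-2 + d))
-37*(Z(Y) - 122) = -37*(1/(-2 - 2) - 122) = -37*(1/(-4) - 122) = -37*(-¼ - 122) = -37*(-489/4) = 18093/4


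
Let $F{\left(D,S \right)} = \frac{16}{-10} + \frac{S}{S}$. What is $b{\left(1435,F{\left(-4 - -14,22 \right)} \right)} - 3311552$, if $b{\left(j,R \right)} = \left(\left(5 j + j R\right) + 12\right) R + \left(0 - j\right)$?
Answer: $- \frac{16583913}{5} \approx -3.3168 \cdot 10^{6}$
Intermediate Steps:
$F{\left(D,S \right)} = - \frac{3}{5}$ ($F{\left(D,S \right)} = 16 \left(- \frac{1}{10}\right) + 1 = - \frac{8}{5} + 1 = - \frac{3}{5}$)
$b{\left(j,R \right)} = - j + R \left(12 + 5 j + R j\right)$ ($b{\left(j,R \right)} = \left(\left(5 j + R j\right) + 12\right) R - j = \left(12 + 5 j + R j\right) R - j = R \left(12 + 5 j + R j\right) - j = - j + R \left(12 + 5 j + R j\right)$)
$b{\left(1435,F{\left(-4 - -14,22 \right)} \right)} - 3311552 = \left(\left(-1\right) 1435 + 12 \left(- \frac{3}{5}\right) + 1435 \left(- \frac{3}{5}\right)^{2} + 5 \left(- \frac{3}{5}\right) 1435\right) - 3311552 = \left(-1435 - \frac{36}{5} + 1435 \cdot \frac{9}{25} - 4305\right) - 3311552 = \left(-1435 - \frac{36}{5} + \frac{2583}{5} - 4305\right) - 3311552 = - \frac{26153}{5} - 3311552 = - \frac{16583913}{5}$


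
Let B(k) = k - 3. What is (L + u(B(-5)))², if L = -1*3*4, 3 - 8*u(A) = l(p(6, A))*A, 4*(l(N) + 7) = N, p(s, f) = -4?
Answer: 24649/64 ≈ 385.14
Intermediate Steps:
l(N) = -7 + N/4
B(k) = -3 + k
u(A) = 3/8 + A (u(A) = 3/8 - (-7 + (¼)*(-4))*A/8 = 3/8 - (-7 - 1)*A/8 = 3/8 - (-1)*A = 3/8 + A)
L = -12 (L = -3*4 = -12)
(L + u(B(-5)))² = (-12 + (3/8 + (-3 - 5)))² = (-12 + (3/8 - 8))² = (-12 - 61/8)² = (-157/8)² = 24649/64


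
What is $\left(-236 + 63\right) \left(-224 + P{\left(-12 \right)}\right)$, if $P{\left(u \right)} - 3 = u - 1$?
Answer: $40482$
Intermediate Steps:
$P{\left(u \right)} = 2 + u$ ($P{\left(u \right)} = 3 + \left(u - 1\right) = 3 + \left(-1 + u\right) = 2 + u$)
$\left(-236 + 63\right) \left(-224 + P{\left(-12 \right)}\right) = \left(-236 + 63\right) \left(-224 + \left(2 - 12\right)\right) = - 173 \left(-224 - 10\right) = \left(-173\right) \left(-234\right) = 40482$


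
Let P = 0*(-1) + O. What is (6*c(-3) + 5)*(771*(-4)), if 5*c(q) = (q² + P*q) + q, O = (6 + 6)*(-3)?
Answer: -2186556/5 ≈ -4.3731e+5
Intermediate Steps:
O = -36 (O = 12*(-3) = -36)
P = -36 (P = 0*(-1) - 36 = 0 - 36 = -36)
c(q) = -7*q + q²/5 (c(q) = ((q² - 36*q) + q)/5 = (q² - 35*q)/5 = -7*q + q²/5)
(6*c(-3) + 5)*(771*(-4)) = (6*((⅕)*(-3)*(-35 - 3)) + 5)*(771*(-4)) = (6*((⅕)*(-3)*(-38)) + 5)*(-3084) = (6*(114/5) + 5)*(-3084) = (684/5 + 5)*(-3084) = (709/5)*(-3084) = -2186556/5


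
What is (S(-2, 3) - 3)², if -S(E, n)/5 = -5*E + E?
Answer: 1849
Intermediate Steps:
S(E, n) = 20*E (S(E, n) = -5*(-5*E + E) = -(-20)*E = 20*E)
(S(-2, 3) - 3)² = (20*(-2) - 3)² = (-40 - 3)² = (-43)² = 1849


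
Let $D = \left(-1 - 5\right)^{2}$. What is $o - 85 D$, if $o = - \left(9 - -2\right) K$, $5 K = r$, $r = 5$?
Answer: $-3071$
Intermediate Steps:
$K = 1$ ($K = \frac{1}{5} \cdot 5 = 1$)
$D = 36$ ($D = \left(-6\right)^{2} = 36$)
$o = -11$ ($o = - \left(9 - -2\right) 1 = - \left(9 + 2\right) 1 = - 11 \cdot 1 = \left(-1\right) 11 = -11$)
$o - 85 D = -11 - 3060 = -3071$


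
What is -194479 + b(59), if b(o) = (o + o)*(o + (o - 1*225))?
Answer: -207105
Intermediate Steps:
b(o) = 2*o*(-225 + 2*o) (b(o) = (2*o)*(o + (o - 225)) = (2*o)*(o + (-225 + o)) = (2*o)*(-225 + 2*o) = 2*o*(-225 + 2*o))
-194479 + b(59) = -194479 + 2*59*(-225 + 2*59) = -194479 + 2*59*(-225 + 118) = -194479 + 2*59*(-107) = -194479 - 12626 = -207105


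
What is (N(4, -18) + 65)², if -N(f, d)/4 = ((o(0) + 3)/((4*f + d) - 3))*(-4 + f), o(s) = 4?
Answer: 4225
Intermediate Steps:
N(f, d) = -28*(-4 + f)/(-3 + d + 4*f) (N(f, d) = -4*(4 + 3)/((4*f + d) - 3)*(-4 + f) = -4*7/((d + 4*f) - 3)*(-4 + f) = -4*7/(-3 + d + 4*f)*(-4 + f) = -28*(-4 + f)/(-3 + d + 4*f))
(N(4, -18) + 65)² = (28*(4 - 1*4)/(-3 - 18 + 4*4) + 65)² = (28*(4 - 4)/(-3 - 18 + 16) + 65)² = (28*0/(-5) + 65)² = (28*(-⅕)*0 + 65)² = (0 + 65)² = 65² = 4225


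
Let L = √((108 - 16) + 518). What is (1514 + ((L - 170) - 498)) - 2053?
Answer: -1207 + √610 ≈ -1182.3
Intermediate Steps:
L = √610 (L = √(92 + 518) = √610 ≈ 24.698)
(1514 + ((L - 170) - 498)) - 2053 = (1514 + ((√610 - 170) - 498)) - 2053 = (1514 + ((-170 + √610) - 498)) - 2053 = (1514 + (-668 + √610)) - 2053 = (846 + √610) - 2053 = -1207 + √610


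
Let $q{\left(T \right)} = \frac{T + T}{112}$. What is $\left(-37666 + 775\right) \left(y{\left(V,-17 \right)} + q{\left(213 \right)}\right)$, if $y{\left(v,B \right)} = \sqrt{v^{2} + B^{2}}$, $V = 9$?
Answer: $- \frac{7857783}{56} - 36891 \sqrt{370} \approx -8.4993 \cdot 10^{5}$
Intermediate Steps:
$q{\left(T \right)} = \frac{T}{56}$ ($q{\left(T \right)} = 2 T \frac{1}{112} = \frac{T}{56}$)
$y{\left(v,B \right)} = \sqrt{B^{2} + v^{2}}$
$\left(-37666 + 775\right) \left(y{\left(V,-17 \right)} + q{\left(213 \right)}\right) = \left(-37666 + 775\right) \left(\sqrt{\left(-17\right)^{2} + 9^{2}} + \frac{1}{56} \cdot 213\right) = - 36891 \left(\sqrt{289 + 81} + \frac{213}{56}\right) = - 36891 \left(\sqrt{370} + \frac{213}{56}\right) = - 36891 \left(\frac{213}{56} + \sqrt{370}\right) = - \frac{7857783}{56} - 36891 \sqrt{370}$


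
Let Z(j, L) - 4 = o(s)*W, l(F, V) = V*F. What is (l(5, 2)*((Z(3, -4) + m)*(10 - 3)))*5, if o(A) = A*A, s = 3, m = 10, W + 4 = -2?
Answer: -14000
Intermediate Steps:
W = -6 (W = -4 - 2 = -6)
o(A) = A**2
l(F, V) = F*V
Z(j, L) = -50 (Z(j, L) = 4 + 3**2*(-6) = 4 + 9*(-6) = 4 - 54 = -50)
(l(5, 2)*((Z(3, -4) + m)*(10 - 3)))*5 = ((5*2)*((-50 + 10)*(10 - 3)))*5 = (10*(-40*7))*5 = (10*(-280))*5 = -2800*5 = -14000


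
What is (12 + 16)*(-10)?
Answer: -280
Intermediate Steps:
(12 + 16)*(-10) = 28*(-10) = -280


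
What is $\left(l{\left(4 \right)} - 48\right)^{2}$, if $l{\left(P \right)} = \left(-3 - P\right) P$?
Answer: $5776$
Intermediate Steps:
$l{\left(P \right)} = P \left(-3 - P\right)$
$\left(l{\left(4 \right)} - 48\right)^{2} = \left(\left(-1\right) 4 \left(3 + 4\right) - 48\right)^{2} = \left(\left(-1\right) 4 \cdot 7 - 48\right)^{2} = \left(-28 - 48\right)^{2} = \left(-76\right)^{2} = 5776$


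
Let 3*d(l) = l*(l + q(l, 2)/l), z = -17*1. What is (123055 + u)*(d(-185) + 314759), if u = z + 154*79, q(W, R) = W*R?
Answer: 44082452976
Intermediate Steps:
q(W, R) = R*W
z = -17
u = 12149 (u = -17 + 154*79 = -17 + 12166 = 12149)
d(l) = l*(2 + l)/3 (d(l) = (l*(l + (2*l)/l))/3 = (l*(l + 2))/3 = (l*(2 + l))/3 = l*(2 + l)/3)
(123055 + u)*(d(-185) + 314759) = (123055 + 12149)*((⅓)*(-185)*(2 - 185) + 314759) = 135204*((⅓)*(-185)*(-183) + 314759) = 135204*(11285 + 314759) = 135204*326044 = 44082452976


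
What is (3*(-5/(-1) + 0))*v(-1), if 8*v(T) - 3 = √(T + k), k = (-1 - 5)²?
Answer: 45/8 + 15*√35/8 ≈ 16.718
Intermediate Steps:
k = 36 (k = (-6)² = 36)
v(T) = 3/8 + √(36 + T)/8 (v(T) = 3/8 + √(T + 36)/8 = 3/8 + √(36 + T)/8)
(3*(-5/(-1) + 0))*v(-1) = (3*(-5/(-1) + 0))*(3/8 + √(36 - 1)/8) = (3*(-5*(-1) + 0))*(3/8 + √35/8) = (3*(5 + 0))*(3/8 + √35/8) = (3*5)*(3/8 + √35/8) = 15*(3/8 + √35/8) = 45/8 + 15*√35/8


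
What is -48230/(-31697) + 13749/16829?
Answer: 1247464723/533428813 ≈ 2.3386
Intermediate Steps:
-48230/(-31697) + 13749/16829 = -48230*(-1/31697) + 13749*(1/16829) = 48230/31697 + 13749/16829 = 1247464723/533428813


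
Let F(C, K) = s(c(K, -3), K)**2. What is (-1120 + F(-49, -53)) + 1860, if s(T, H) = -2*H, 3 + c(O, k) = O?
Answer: 11976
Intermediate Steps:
c(O, k) = -3 + O
F(C, K) = 4*K**2 (F(C, K) = (-2*K)**2 = 4*K**2)
(-1120 + F(-49, -53)) + 1860 = (-1120 + 4*(-53)**2) + 1860 = (-1120 + 4*2809) + 1860 = (-1120 + 11236) + 1860 = 10116 + 1860 = 11976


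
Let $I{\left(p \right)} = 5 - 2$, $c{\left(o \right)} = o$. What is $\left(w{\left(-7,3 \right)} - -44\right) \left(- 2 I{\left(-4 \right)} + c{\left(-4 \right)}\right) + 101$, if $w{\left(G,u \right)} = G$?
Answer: $-269$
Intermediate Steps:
$I{\left(p \right)} = 3$
$\left(w{\left(-7,3 \right)} - -44\right) \left(- 2 I{\left(-4 \right)} + c{\left(-4 \right)}\right) + 101 = \left(-7 - -44\right) \left(\left(-2\right) 3 - 4\right) + 101 = \left(-7 + 44\right) \left(-6 - 4\right) + 101 = 37 \left(-10\right) + 101 = -370 + 101 = -269$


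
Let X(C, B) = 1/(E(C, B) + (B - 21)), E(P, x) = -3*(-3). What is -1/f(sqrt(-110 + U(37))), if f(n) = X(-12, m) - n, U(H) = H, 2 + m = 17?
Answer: -3/658 - 9*I*sqrt(73)/658 ≈ -0.0045593 - 0.11686*I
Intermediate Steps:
E(P, x) = 9
m = 15 (m = -2 + 17 = 15)
X(C, B) = 1/(-12 + B) (X(C, B) = 1/(9 + (B - 21)) = 1/(9 + (-21 + B)) = 1/(-12 + B))
f(n) = 1/3 - n (f(n) = 1/(-12 + 15) - n = 1/3 - n)
-1/f(sqrt(-110 + U(37))) = -1/(1/3 - sqrt(-110 + 37)) = -1/(1/3 - sqrt(-73)) = -1/(1/3 - I*sqrt(73))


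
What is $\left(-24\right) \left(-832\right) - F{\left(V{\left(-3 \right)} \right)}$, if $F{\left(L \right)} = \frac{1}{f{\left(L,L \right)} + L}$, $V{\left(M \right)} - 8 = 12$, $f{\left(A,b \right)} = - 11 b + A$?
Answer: $\frac{3594241}{180} \approx 19968.0$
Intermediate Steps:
$f{\left(A,b \right)} = A - 11 b$
$V{\left(M \right)} = 20$ ($V{\left(M \right)} = 8 + 12 = 20$)
$F{\left(L \right)} = - \frac{1}{9 L}$ ($F{\left(L \right)} = \frac{1}{\left(L - 11 L\right) + L} = \frac{1}{- 10 L + L} = \frac{1}{\left(-9\right) L} = - \frac{1}{9 L}$)
$\left(-24\right) \left(-832\right) - F{\left(V{\left(-3 \right)} \right)} = \left(-24\right) \left(-832\right) - - \frac{1}{9 \cdot 20} = 19968 - \left(- \frac{1}{9}\right) \frac{1}{20} = 19968 - - \frac{1}{180} = 19968 + \frac{1}{180} = \frac{3594241}{180}$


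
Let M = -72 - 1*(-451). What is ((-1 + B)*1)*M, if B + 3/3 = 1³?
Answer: -379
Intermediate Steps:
B = 0 (B = -1 + 1³ = -1 + 1 = 0)
M = 379 (M = -72 + 451 = 379)
((-1 + B)*1)*M = ((-1 + 0)*1)*379 = -1*1*379 = -1*379 = -379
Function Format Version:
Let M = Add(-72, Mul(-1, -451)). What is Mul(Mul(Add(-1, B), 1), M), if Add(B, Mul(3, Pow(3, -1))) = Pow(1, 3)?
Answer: -379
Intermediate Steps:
B = 0 (B = Add(-1, Pow(1, 3)) = Add(-1, 1) = 0)
M = 379 (M = Add(-72, 451) = 379)
Mul(Mul(Add(-1, B), 1), M) = Mul(Mul(Add(-1, 0), 1), 379) = Mul(Mul(-1, 1), 379) = Mul(-1, 379) = -379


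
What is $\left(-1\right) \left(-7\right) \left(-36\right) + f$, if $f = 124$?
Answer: $-128$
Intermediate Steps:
$\left(-1\right) \left(-7\right) \left(-36\right) + f = \left(-1\right) \left(-7\right) \left(-36\right) + 124 = 7 \left(-36\right) + 124 = -252 + 124 = -128$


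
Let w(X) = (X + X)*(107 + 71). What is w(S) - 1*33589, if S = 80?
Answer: -5109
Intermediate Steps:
w(X) = 356*X (w(X) = (2*X)*178 = 356*X)
w(S) - 1*33589 = 356*80 - 1*33589 = 28480 - 33589 = -5109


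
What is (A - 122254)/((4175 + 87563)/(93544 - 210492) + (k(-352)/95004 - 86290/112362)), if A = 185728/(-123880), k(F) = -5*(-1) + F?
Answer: 7574939527817420747352/96412767641164655 ≈ 78568.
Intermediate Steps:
k(F) = 5 + F
A = -23216/15485 (A = 185728*(-1/123880) = -23216/15485 ≈ -1.4993)
(A - 122254)/((4175 + 87563)/(93544 - 210492) + (k(-352)/95004 - 86290/112362)) = (-23216/15485 - 122254)/((4175 + 87563)/(93544 - 210492) + ((5 - 352)/95004 - 86290/112362)) = -1893126406/(15485*(91738/(-116948) + (-347*1/95004 - 86290*1/112362))) = -1893126406/(15485*(91738*(-1/116948) + (-347/95004 - 43145/56181))) = -1893126406/(15485*(-45869/58474 - 1372814129/1779139908)) = -1893126406/(15485*(-6226203916123/4001285653092)) = -1893126406/15485*(-4001285653092/6226203916123) = 7574939527817420747352/96412767641164655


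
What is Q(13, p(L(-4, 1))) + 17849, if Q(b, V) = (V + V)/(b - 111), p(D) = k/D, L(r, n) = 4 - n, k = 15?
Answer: 874596/49 ≈ 17849.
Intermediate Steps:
p(D) = 15/D
Q(b, V) = 2*V/(-111 + b) (Q(b, V) = (2*V)/(-111 + b) = 2*V/(-111 + b))
Q(13, p(L(-4, 1))) + 17849 = 2*(15/(4 - 1*1))/(-111 + 13) + 17849 = 2*(15/(4 - 1))/(-98) + 17849 = 2*(15/3)*(-1/98) + 17849 = 2*(15*(⅓))*(-1/98) + 17849 = 2*5*(-1/98) + 17849 = -5/49 + 17849 = 874596/49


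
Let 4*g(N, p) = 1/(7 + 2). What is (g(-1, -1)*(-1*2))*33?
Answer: -11/6 ≈ -1.8333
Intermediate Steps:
g(N, p) = 1/36 (g(N, p) = 1/(4*(7 + 2)) = (¼)/9 = (¼)*(⅑) = 1/36)
(g(-1, -1)*(-1*2))*33 = ((-1*2)/36)*33 = ((1/36)*(-2))*33 = -1/18*33 = -11/6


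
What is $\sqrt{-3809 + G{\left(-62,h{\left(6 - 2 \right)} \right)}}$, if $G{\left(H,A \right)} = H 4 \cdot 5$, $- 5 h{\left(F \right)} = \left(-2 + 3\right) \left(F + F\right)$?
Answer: $3 i \sqrt{561} \approx 71.056 i$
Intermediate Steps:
$h{\left(F \right)} = - \frac{2 F}{5}$ ($h{\left(F \right)} = - \frac{\left(-2 + 3\right) \left(F + F\right)}{5} = - \frac{1 \cdot 2 F}{5} = - \frac{2 F}{5}$)
$G{\left(H,A \right)} = 20 H$ ($G{\left(H,A \right)} = 4 H 5 = 20 H$)
$\sqrt{-3809 + G{\left(-62,h{\left(6 - 2 \right)} \right)}} = \sqrt{-3809 + 20 \left(-62\right)} = \sqrt{-3809 - 1240} = \sqrt{-5049} = 3 i \sqrt{561}$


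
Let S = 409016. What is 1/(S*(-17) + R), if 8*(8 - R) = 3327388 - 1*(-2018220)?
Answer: -1/7621465 ≈ -1.3121e-7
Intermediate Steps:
R = -668193 (R = 8 - (3327388 - 1*(-2018220))/8 = 8 - (3327388 + 2018220)/8 = 8 - ⅛*5345608 = 8 - 668201 = -668193)
1/(S*(-17) + R) = 1/(409016*(-17) - 668193) = 1/(-6953272 - 668193) = 1/(-7621465) = -1/7621465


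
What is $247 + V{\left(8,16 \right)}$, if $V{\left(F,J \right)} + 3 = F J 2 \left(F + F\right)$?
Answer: $4340$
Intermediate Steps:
$V{\left(F,J \right)} = -3 + 4 J F^{2}$ ($V{\left(F,J \right)} = -3 + F J 2 \left(F + F\right) = -3 + 2 F J 2 F = -3 + 4 J F^{2}$)
$247 + V{\left(8,16 \right)} = 247 - \left(3 - 64 \cdot 8^{2}\right) = 247 - \left(3 - 4096\right) = 247 + \left(-3 + 4096\right) = 247 + 4093 = 4340$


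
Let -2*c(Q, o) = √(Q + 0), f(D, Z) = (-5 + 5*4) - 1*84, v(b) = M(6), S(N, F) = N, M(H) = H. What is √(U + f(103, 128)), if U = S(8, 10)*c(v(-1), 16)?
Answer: √(-69 - 4*√6) ≈ 8.8768*I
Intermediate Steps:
v(b) = 6
f(D, Z) = -69 (f(D, Z) = (-5 + 20) - 84 = 15 - 84 = -69)
c(Q, o) = -√Q/2 (c(Q, o) = -√(Q + 0)/2 = -√Q/2)
U = -4*√6 (U = 8*(-√6/2) = -4*√6 ≈ -9.7980)
√(U + f(103, 128)) = √(-4*√6 - 69) = √(-69 - 4*√6)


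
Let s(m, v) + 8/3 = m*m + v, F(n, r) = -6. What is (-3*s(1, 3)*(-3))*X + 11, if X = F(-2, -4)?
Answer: -61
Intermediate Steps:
s(m, v) = -8/3 + v + m² (s(m, v) = -8/3 + (m*m + v) = -8/3 + (m² + v) = -8/3 + (v + m²) = -8/3 + v + m²)
X = -6
(-3*s(1, 3)*(-3))*X + 11 = (-3*(-8/3 + 3 + 1²)*(-3))*(-6) + 11 = (-3*(-8/3 + 3 + 1)*(-3))*(-6) + 11 = (-3*4/3*(-3))*(-6) + 11 = -4*(-3)*(-6) + 11 = 12*(-6) + 11 = -72 + 11 = -61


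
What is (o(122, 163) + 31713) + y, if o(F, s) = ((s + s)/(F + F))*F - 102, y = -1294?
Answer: 30480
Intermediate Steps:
o(F, s) = -102 + s (o(F, s) = ((2*s)/((2*F)))*F - 102 = ((2*s)*(1/(2*F)))*F - 102 = (s/F)*F - 102 = s - 102 = -102 + s)
(o(122, 163) + 31713) + y = ((-102 + 163) + 31713) - 1294 = (61 + 31713) - 1294 = 31774 - 1294 = 30480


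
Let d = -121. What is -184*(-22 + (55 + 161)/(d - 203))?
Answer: 12512/3 ≈ 4170.7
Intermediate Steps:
-184*(-22 + (55 + 161)/(d - 203)) = -184*(-22 + (55 + 161)/(-121 - 203)) = -184*(-22 + 216/(-324)) = -184*(-22 + 216*(-1/324)) = -184*(-22 - ⅔) = -184*(-68/3) = 12512/3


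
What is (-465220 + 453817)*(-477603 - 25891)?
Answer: 5741342082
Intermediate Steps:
(-465220 + 453817)*(-477603 - 25891) = -11403*(-503494) = 5741342082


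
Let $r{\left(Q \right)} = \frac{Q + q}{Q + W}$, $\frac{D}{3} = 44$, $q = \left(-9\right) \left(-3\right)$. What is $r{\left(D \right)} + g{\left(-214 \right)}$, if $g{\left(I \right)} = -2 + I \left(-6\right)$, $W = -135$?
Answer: $1229$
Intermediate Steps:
$g{\left(I \right)} = -2 - 6 I$
$q = 27$
$D = 132$ ($D = 3 \cdot 44 = 132$)
$r{\left(Q \right)} = \frac{27 + Q}{-135 + Q}$ ($r{\left(Q \right)} = \frac{Q + 27}{Q - 135} = \frac{27 + Q}{-135 + Q}$)
$r{\left(D \right)} + g{\left(-214 \right)} = \frac{27 + 132}{-135 + 132} - -1282 = \frac{1}{-3} \cdot 159 + \left(-2 + 1284\right) = \left(- \frac{1}{3}\right) 159 + 1282 = -53 + 1282 = 1229$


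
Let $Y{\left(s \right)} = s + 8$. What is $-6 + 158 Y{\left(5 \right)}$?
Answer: $2048$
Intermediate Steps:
$Y{\left(s \right)} = 8 + s$
$-6 + 158 Y{\left(5 \right)} = -6 + 158 \left(8 + 5\right) = -6 + 158 \cdot 13 = -6 + 2054 = 2048$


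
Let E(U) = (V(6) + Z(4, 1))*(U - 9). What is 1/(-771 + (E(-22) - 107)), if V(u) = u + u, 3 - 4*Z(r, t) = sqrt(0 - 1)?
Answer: -10186/12969805 - 62*I/12969805 ≈ -0.00078536 - 4.7803e-6*I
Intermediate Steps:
Z(r, t) = 3/4 - I/4 (Z(r, t) = 3/4 - sqrt(0 - 1)/4 = 3/4 - I/4)
V(u) = 2*u
E(U) = (-9 + U)*(51/4 - I/4) (E(U) = (2*6 + (3/4 - I/4))*(U - 9) = (12 + (3/4 - I/4))*(-9 + U) = (51/4 - I/4)*(-9 + U) = (-9 + U)*(51/4 - I/4))
1/(-771 + (E(-22) - 107)) = 1/(-771 + ((-459/4 + 12*(-22) + 9*I/4 + (1/4)*(-22)*(3 - I)) - 107)) = 1/(-771 + ((-459/4 - 264 + 9*I/4 + (-33/2 + 11*I/2)) - 107)) = 1/(-771 + ((-1581/4 + 31*I/4) - 107)) = 1/(-771 + (-2009/4 + 31*I/4)) = 1/(-5093/4 + 31*I/4) = 8*(-5093/4 - 31*I/4)/12969805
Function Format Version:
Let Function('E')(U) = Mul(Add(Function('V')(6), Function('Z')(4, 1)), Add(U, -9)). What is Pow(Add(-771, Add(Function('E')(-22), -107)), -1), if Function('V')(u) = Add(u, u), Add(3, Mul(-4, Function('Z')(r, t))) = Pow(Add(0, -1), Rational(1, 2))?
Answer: Add(Rational(-10186, 12969805), Mul(Rational(-62, 12969805), I)) ≈ Add(-0.00078536, Mul(-4.7803e-6, I))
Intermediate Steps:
Function('Z')(r, t) = Add(Rational(3, 4), Mul(Rational(-1, 4), I)) (Function('Z')(r, t) = Add(Rational(3, 4), Mul(Rational(-1, 4), Pow(Add(0, -1), Rational(1, 2)))) = Add(Rational(3, 4), Mul(Rational(-1, 4), Pow(-1, Rational(1, 2)))) = Add(Rational(3, 4), Mul(Rational(-1, 4), I)))
Function('V')(u) = Mul(2, u)
Function('E')(U) = Mul(Add(-9, U), Add(Rational(51, 4), Mul(Rational(-1, 4), I))) (Function('E')(U) = Mul(Add(Mul(2, 6), Add(Rational(3, 4), Mul(Rational(-1, 4), I))), Add(U, -9)) = Mul(Add(12, Add(Rational(3, 4), Mul(Rational(-1, 4), I))), Add(-9, U)) = Mul(Add(Rational(51, 4), Mul(Rational(-1, 4), I)), Add(-9, U)) = Mul(Add(-9, U), Add(Rational(51, 4), Mul(Rational(-1, 4), I))))
Pow(Add(-771, Add(Function('E')(-22), -107)), -1) = Pow(Add(-771, Add(Add(Rational(-459, 4), Mul(12, -22), Mul(Rational(9, 4), I), Mul(Rational(1, 4), -22, Add(3, Mul(-1, I)))), -107)), -1) = Pow(Add(-771, Add(Add(Rational(-459, 4), -264, Mul(Rational(9, 4), I), Add(Rational(-33, 2), Mul(Rational(11, 2), I))), -107)), -1) = Pow(Add(-771, Add(Add(Rational(-1581, 4), Mul(Rational(31, 4), I)), -107)), -1) = Pow(Add(-771, Add(Rational(-2009, 4), Mul(Rational(31, 4), I))), -1) = Pow(Add(Rational(-5093, 4), Mul(Rational(31, 4), I)), -1) = Mul(Rational(8, 12969805), Add(Rational(-5093, 4), Mul(Rational(-31, 4), I)))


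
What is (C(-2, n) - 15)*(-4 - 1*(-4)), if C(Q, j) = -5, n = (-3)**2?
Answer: 0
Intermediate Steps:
n = 9
(C(-2, n) - 15)*(-4 - 1*(-4)) = (-5 - 15)*(-4 - 1*(-4)) = -20*(-4 + 4) = -20*0 = 0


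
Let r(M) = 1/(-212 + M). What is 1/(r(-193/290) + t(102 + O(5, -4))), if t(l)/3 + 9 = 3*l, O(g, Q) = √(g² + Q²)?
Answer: 3388953120569/3006909675621400 - 34232030361*√41/3006909675621400 ≈ 0.0010542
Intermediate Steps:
O(g, Q) = √(Q² + g²)
t(l) = -27 + 9*l (t(l) = -27 + 3*(3*l) = -27 + 9*l)
1/(r(-193/290) + t(102 + O(5, -4))) = 1/(1/(-212 - 193/290) + (-27 + 9*(102 + √((-4)² + 5²)))) = 1/(1/(-212 - 193*1/290) + (-27 + 9*(102 + √(16 + 25)))) = 1/(1/(-212 - 193/290) + (-27 + 9*(102 + √41))) = 1/(1/(-61673/290) + (-27 + (918 + 9*√41))) = 1/(-290/61673 + (891 + 9*√41)) = 1/(54950353/61673 + 9*√41)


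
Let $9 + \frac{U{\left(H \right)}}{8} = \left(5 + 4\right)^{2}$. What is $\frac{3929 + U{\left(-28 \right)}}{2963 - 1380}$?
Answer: $\frac{4505}{1583} \approx 2.8459$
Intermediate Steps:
$U{\left(H \right)} = 576$ ($U{\left(H \right)} = -72 + 8 \left(5 + 4\right)^{2} = -72 + 8 \cdot 9^{2} = -72 + 8 \cdot 81 = -72 + 648 = 576$)
$\frac{3929 + U{\left(-28 \right)}}{2963 - 1380} = \frac{3929 + 576}{2963 - 1380} = \frac{4505}{1583}$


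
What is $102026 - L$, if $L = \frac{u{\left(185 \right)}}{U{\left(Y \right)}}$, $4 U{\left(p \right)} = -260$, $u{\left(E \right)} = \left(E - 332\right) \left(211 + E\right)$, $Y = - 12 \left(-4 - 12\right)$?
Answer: $\frac{6573478}{65} \approx 1.0113 \cdot 10^{5}$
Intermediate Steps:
$Y = 192$ ($Y = \left(-12\right) \left(-16\right) = 192$)
$u{\left(E \right)} = \left(-332 + E\right) \left(211 + E\right)$
$U{\left(p \right)} = -65$ ($U{\left(p \right)} = \frac{1}{4} \left(-260\right) = -65$)
$L = \frac{58212}{65}$ ($L = \frac{-70052 + 185^{2} - 22385}{-65} = \left(-70052 + 34225 - 22385\right) \left(- \frac{1}{65}\right) = \left(-58212\right) \left(- \frac{1}{65}\right) = \frac{58212}{65} \approx 895.57$)
$102026 - L = 102026 - \frac{58212}{65} = \frac{6573478}{65}$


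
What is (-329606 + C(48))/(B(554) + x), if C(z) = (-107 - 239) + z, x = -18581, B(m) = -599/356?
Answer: 39148608/2205145 ≈ 17.753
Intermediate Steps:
B(m) = -599/356 (B(m) = -599*1/356 = -599/356)
C(z) = -346 + z
(-329606 + C(48))/(B(554) + x) = (-329606 + (-346 + 48))/(-599/356 - 18581) = (-329606 - 298)/(-6615435/356) = -329904*(-356/6615435) = 39148608/2205145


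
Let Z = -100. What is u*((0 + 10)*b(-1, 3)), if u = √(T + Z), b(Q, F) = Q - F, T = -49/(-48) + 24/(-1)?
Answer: -10*I*√17709/3 ≈ -443.58*I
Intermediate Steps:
T = -1103/48 (T = -49*(-1/48) + 24*(-1) = 49/48 - 24 = -1103/48 ≈ -22.979)
u = I*√17709/12 (u = √(-1103/48 - 100) = √(-5903/48) = I*√17709/12 ≈ 11.09*I)
u*((0 + 10)*b(-1, 3)) = (I*√17709/12)*((0 + 10)*(-1 - 1*3)) = (I*√17709/12)*(10*(-1 - 3)) = (I*√17709/12)*(10*(-4)) = (I*√17709/12)*(-40) = -10*I*√17709/3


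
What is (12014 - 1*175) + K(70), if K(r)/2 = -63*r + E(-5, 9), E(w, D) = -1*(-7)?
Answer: 3033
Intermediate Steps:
E(w, D) = 7
K(r) = 14 - 126*r (K(r) = 2*(-63*r + 7) = 2*(7 - 63*r) = 14 - 126*r)
(12014 - 1*175) + K(70) = (12014 - 1*175) + (14 - 126*70) = (12014 - 175) + (14 - 8820) = 11839 - 8806 = 3033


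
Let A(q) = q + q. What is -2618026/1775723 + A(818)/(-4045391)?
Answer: -10593843900994/7183493842693 ≈ -1.4747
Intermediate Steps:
A(q) = 2*q
-2618026/1775723 + A(818)/(-4045391) = -2618026/1775723 + (2*818)/(-4045391) = -2618026*1/1775723 + 1636*(-1/4045391) = -2618026/1775723 - 1636/4045391 = -10593843900994/7183493842693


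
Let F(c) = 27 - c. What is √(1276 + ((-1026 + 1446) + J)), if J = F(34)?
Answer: √1689 ≈ 41.097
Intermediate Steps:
J = -7 (J = 27 - 1*34 = 27 - 34 = -7)
√(1276 + ((-1026 + 1446) + J)) = √(1276 + ((-1026 + 1446) - 7)) = √(1276 + (420 - 7)) = √(1276 + 413) = √1689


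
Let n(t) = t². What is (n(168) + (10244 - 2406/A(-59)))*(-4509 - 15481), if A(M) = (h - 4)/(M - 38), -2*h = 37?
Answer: -1684885136/3 ≈ -5.6163e+8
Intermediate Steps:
h = -37/2 (h = -½*37 = -37/2 ≈ -18.500)
A(M) = -45/(2*(-38 + M)) (A(M) = (-37/2 - 4)/(M - 38) = -45/(2*(-38 + M)))
(n(168) + (10244 - 2406/A(-59)))*(-4509 - 15481) = (168² + (10244 - 2406/((-45/(-76 + 2*(-59))))))*(-4509 - 15481) = (28224 + (10244 - 2406/((-45/(-76 - 118)))))*(-19990) = (28224 + (10244 - 2406/((-45/(-194)))))*(-19990) = (28224 + (10244 - 2406/((-45*(-1/194)))))*(-19990) = (28224 + (10244 - 2406/45/194))*(-19990) = (28224 + (10244 - 2406*194/45))*(-19990) = (28224 + (10244 - 155588/15))*(-19990) = (28224 - 1928/15)*(-19990) = (421432/15)*(-19990) = -1684885136/3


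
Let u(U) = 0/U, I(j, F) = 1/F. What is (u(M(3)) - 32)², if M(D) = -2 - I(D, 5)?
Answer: 1024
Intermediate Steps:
M(D) = -11/5 (M(D) = -2 - 1/5 = -2 - 1*⅕ = -2 - ⅕ = -11/5)
u(U) = 0
(u(M(3)) - 32)² = (0 - 32)² = (-32)² = 1024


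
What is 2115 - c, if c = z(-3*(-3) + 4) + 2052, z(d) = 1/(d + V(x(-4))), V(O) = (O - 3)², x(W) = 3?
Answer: 818/13 ≈ 62.923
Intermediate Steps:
V(O) = (-3 + O)²
z(d) = 1/d (z(d) = 1/(d + (-3 + 3)²) = 1/(d + 0²) = 1/(d + 0) = 1/d)
c = 26677/13 (c = 1/(-3*(-3) + 4) + 2052 = 1/(9 + 4) + 2052 = 1/13 + 2052 = 26677/13 ≈ 2052.1)
2115 - c = 2115 - 1*26677/13 = 2115 - 26677/13 = 818/13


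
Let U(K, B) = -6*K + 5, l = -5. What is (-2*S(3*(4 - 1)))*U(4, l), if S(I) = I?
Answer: 342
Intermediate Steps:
U(K, B) = 5 - 6*K
(-2*S(3*(4 - 1)))*U(4, l) = (-6*(4 - 1))*(5 - 6*4) = (-6*3)*(5 - 24) = -2*9*(-19) = -18*(-19) = 342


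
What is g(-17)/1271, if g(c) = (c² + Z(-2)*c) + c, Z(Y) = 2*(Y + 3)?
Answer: 238/1271 ≈ 0.18725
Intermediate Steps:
Z(Y) = 6 + 2*Y (Z(Y) = 2*(3 + Y) = 6 + 2*Y)
g(c) = c² + 3*c (g(c) = (c² + (6 + 2*(-2))*c) + c = (c² + (6 - 4)*c) + c = (c² + 2*c) + c = c² + 3*c)
g(-17)/1271 = -17*(3 - 17)/1271 = -17*(-14)*(1/1271) = 238*(1/1271) = 238/1271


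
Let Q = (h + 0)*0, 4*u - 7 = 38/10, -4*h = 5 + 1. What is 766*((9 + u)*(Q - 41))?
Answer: -1837251/5 ≈ -3.6745e+5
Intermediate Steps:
h = -3/2 (h = -(5 + 1)/4 = -1/4*6 = -3/2 ≈ -1.5000)
u = 27/10 (u = 7/4 + (38/10)/4 = 7/4 + (38*(1/10))/4 = 7/4 + (1/4)*(19/5) = 7/4 + 19/20 = 27/10 ≈ 2.7000)
Q = 0 (Q = (-3/2 + 0)*0 = -3/2*0 = 0)
766*((9 + u)*(Q - 41)) = 766*((9 + 27/10)*(0 - 41)) = 766*((117/10)*(-41)) = 766*(-4797/10) = -1837251/5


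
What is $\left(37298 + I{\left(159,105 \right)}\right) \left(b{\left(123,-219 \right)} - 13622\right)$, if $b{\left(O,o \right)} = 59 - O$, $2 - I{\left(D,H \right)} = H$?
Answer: $-509050770$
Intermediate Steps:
$I{\left(D,H \right)} = 2 - H$
$\left(37298 + I{\left(159,105 \right)}\right) \left(b{\left(123,-219 \right)} - 13622\right) = \left(37298 + \left(2 - 105\right)\right) \left(\left(59 - 123\right) - 13622\right) = \left(37298 - 103\right) \left(-64 - 13622\right) = 37195 \left(-13686\right) = -509050770$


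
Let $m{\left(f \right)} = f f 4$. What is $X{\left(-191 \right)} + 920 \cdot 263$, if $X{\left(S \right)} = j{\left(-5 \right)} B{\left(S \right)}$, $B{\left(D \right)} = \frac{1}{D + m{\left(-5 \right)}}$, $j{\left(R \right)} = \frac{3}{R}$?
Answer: $\frac{110091803}{455} \approx 2.4196 \cdot 10^{5}$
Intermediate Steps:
$m{\left(f \right)} = 4 f^{2}$ ($m{\left(f \right)} = f^{2} \cdot 4 = 4 f^{2}$)
$B{\left(D \right)} = \frac{1}{100 + D}$ ($B{\left(D \right)} = \frac{1}{D + 4 \left(-5\right)^{2}} = \frac{1}{D + 4 \cdot 25} = \frac{1}{D + 100} = \frac{1}{100 + D}$)
$X{\left(S \right)} = - \frac{3}{5 \left(100 + S\right)}$ ($X{\left(S \right)} = \frac{3 \frac{1}{-5}}{100 + S} = \frac{3 \left(- \frac{1}{5}\right)}{100 + S} = - \frac{3}{5 \left(100 + S\right)}$)
$X{\left(-191 \right)} + 920 \cdot 263 = - \frac{3}{500 + 5 \left(-191\right)} + 920 \cdot 263 = - \frac{3}{500 - 955} + 241960 = - \frac{3}{-455} + 241960 = \left(-3\right) \left(- \frac{1}{455}\right) + 241960 = \frac{3}{455} + 241960 = \frac{110091803}{455}$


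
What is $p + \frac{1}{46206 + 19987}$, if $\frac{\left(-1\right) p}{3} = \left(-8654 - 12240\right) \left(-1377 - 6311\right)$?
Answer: $- \frac{31898354804687}{66193} \approx -4.819 \cdot 10^{8}$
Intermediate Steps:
$p = -481899216$ ($p = - 3 \left(-8654 - 12240\right) \left(-1377 - 6311\right) = - 3 \left(\left(-20894\right) \left(-7688\right)\right) = \left(-3\right) 160633072 = -481899216$)
$p + \frac{1}{46206 + 19987} = -481899216 + \frac{1}{46206 + 19987} = -481899216 + \frac{1}{66193} = - \frac{31898354804687}{66193}$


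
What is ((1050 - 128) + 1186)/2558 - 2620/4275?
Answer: 230974/1093545 ≈ 0.21122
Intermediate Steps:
((1050 - 128) + 1186)/2558 - 2620/4275 = (922 + 1186)*(1/2558) - 2620*1/4275 = 2108*(1/2558) - 524/855 = 1054/1279 - 524/855 = 230974/1093545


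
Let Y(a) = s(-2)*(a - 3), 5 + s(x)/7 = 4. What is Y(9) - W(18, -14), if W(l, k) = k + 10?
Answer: -38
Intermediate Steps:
s(x) = -7 (s(x) = -35 + 7*4 = -35 + 28 = -7)
W(l, k) = 10 + k
Y(a) = 21 - 7*a (Y(a) = -7*(a - 3) = -7*(-3 + a) = 21 - 7*a)
Y(9) - W(18, -14) = (21 - 7*9) - (10 - 14) = (21 - 63) - 1*(-4) = -42 + 4 = -38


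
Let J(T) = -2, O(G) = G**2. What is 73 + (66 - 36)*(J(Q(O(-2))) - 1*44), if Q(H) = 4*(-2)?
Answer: -1307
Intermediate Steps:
Q(H) = -8
73 + (66 - 36)*(J(Q(O(-2))) - 1*44) = 73 + (66 - 36)*(-2 - 1*44) = 73 + 30*(-2 - 44) = 73 + 30*(-46) = 73 - 1380 = -1307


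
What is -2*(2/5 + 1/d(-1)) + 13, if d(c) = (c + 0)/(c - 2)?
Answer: 31/5 ≈ 6.2000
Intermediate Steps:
d(c) = c/(-2 + c)
-2*(2/5 + 1/d(-1)) + 13 = -2*(2/5 + 1/(-1/(-2 - 1))) + 13 = -2*(2*(⅕) + 1/(-1/(-3))) + 13 = -2*(⅖ + 1/(-1*(-⅓))) + 13 = -2*(⅖ + 1/(⅓)) + 13 = -2*(⅖ + 1*3) + 13 = -2*(⅖ + 3) + 13 = -2*17/5 + 13 = -34/5 + 13 = 31/5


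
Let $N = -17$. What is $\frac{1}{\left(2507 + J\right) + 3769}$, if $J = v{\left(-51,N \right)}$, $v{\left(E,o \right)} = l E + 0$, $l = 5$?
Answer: $\frac{1}{6021} \approx 0.00016609$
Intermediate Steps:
$v{\left(E,o \right)} = 5 E$ ($v{\left(E,o \right)} = 5 E + 0 = 5 E$)
$J = -255$ ($J = 5 \left(-51\right) = -255$)
$\frac{1}{\left(2507 + J\right) + 3769} = \frac{1}{\left(2507 - 255\right) + 3769} = \frac{1}{2252 + 3769} = \frac{1}{6021}$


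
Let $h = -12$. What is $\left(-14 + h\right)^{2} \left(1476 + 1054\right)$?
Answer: $1710280$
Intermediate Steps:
$\left(-14 + h\right)^{2} \left(1476 + 1054\right) = \left(-14 - 12\right)^{2} \left(1476 + 1054\right) = \left(-26\right)^{2} \cdot 2530 = 676 \cdot 2530 = 1710280$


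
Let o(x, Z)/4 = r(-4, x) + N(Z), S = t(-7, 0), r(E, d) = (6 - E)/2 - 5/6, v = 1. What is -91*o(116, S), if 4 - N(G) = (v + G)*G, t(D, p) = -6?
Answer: 23842/3 ≈ 7947.3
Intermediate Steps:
r(E, d) = 13/6 - E/2 (r(E, d) = (6 - E)*(½) - 5*⅙ = (3 - E/2) - ⅚ = 13/6 - E/2)
S = -6
N(G) = 4 - G*(1 + G) (N(G) = 4 - (1 + G)*G = 4 - G*(1 + G))
o(x, Z) = 98/3 - 4*Z - 4*Z² (o(x, Z) = 4*((13/6 - ½*(-4)) + (4 - Z - Z²)) = 4*((13/6 + 2) + (4 - Z - Z²)) = 4*(25/6 + (4 - Z - Z²)) = 4*(49/6 - Z - Z²) = 98/3 - 4*Z - 4*Z²)
-91*o(116, S) = -91*(98/3 - 4*(-6) - 4*(-6)²) = -91*(98/3 + 24 - 4*36) = -91*(98/3 + 24 - 144) = -91*(-262/3) = 23842/3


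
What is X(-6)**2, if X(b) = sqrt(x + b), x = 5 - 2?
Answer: -3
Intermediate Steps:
x = 3
X(b) = sqrt(3 + b)
X(-6)**2 = (sqrt(3 - 6))**2 = (sqrt(-3))**2 = (I*sqrt(3))**2 = -3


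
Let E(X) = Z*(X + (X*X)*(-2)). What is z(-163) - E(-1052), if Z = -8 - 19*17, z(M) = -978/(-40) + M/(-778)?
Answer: -5702632910949/7780 ≈ -7.3299e+8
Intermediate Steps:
z(M) = 489/20 - M/778 (z(M) = -978*(-1/40) + M*(-1/778) = 489/20 - M/778)
Z = -331 (Z = -8 - 323 = -331)
E(X) = -331*X + 662*X**2 (E(X) = -331*(X + (X*X)*(-2)) = -331*(X + X**2*(-2)) = -331*(X - 2*X**2) = -331*X + 662*X**2)
z(-163) - E(-1052) = (489/20 - 1/778*(-163)) - 331*(-1052)*(-1 + 2*(-1052)) = (489/20 + 163/778) - 331*(-1052)*(-1 - 2104) = 191851/7780 - 331*(-1052)*(-2105) = 191851/7780 - 1*732986260 = 191851/7780 - 732986260 = -5702632910949/7780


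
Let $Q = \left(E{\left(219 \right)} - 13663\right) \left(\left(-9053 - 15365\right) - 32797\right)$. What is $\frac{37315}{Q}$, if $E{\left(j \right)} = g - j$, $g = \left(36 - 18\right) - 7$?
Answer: $\frac{7463}{158725853} \approx 4.7018 \cdot 10^{-5}$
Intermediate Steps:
$g = 11$ ($g = 18 - 7 = 11$)
$E{\left(j \right)} = 11 - j$
$Q = 793629265$ ($Q = \left(\left(11 - 219\right) - 13663\right) \left(\left(-9053 - 15365\right) - 32797\right) = \left(-208 - 13663\right) \left(-24418 - 32797\right) = \left(-13871\right) \left(-57215\right) = 793629265$)
$\frac{37315}{Q} = \frac{37315}{793629265} = 37315 \cdot \frac{1}{793629265} = \frac{7463}{158725853}$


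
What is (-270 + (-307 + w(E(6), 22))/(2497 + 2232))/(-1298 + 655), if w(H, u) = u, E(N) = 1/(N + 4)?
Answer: 1277115/3040747 ≈ 0.42000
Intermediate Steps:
E(N) = 1/(4 + N)
(-270 + (-307 + w(E(6), 22))/(2497 + 2232))/(-1298 + 655) = (-270 + (-307 + 22)/(2497 + 2232))/(-1298 + 655) = (-270 - 285/4729)/(-643) = (-270 - 285*1/4729)*(-1/643) = (-270 - 285/4729)*(-1/643) = -1277115/4729*(-1/643) = 1277115/3040747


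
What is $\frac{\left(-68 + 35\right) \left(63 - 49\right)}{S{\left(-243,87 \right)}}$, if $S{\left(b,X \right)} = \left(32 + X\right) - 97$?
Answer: $-21$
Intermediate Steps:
$S{\left(b,X \right)} = -65 + X$
$\frac{\left(-68 + 35\right) \left(63 - 49\right)}{S{\left(-243,87 \right)}} = \frac{\left(-68 + 35\right) \left(63 - 49\right)}{-65 + 87} = \frac{\left(-33\right) \left(63 - 49\right)}{22} = \left(-33\right) 14 \cdot \frac{1}{22} = \left(-462\right) \frac{1}{22} = -21$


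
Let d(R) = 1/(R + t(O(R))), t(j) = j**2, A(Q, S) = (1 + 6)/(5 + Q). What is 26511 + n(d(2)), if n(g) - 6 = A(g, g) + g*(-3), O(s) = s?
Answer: 1644107/62 ≈ 26518.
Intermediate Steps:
A(Q, S) = 7/(5 + Q)
d(R) = 1/(R + R**2)
n(g) = 6 - 3*g + 7/(5 + g) (n(g) = 6 + (7/(5 + g) + g*(-3)) = 6 + (7/(5 + g) - 3*g) = 6 + (-3*g + 7/(5 + g)) = 6 - 3*g + 7/(5 + g))
26511 + n(d(2)) = 26511 + (7 + 3*(2 - 1/(2*(1 + 2)))*(5 + 1/(2*(1 + 2))))/(5 + 1/(2*(1 + 2))) = 26511 + (7 + 3*(2 - 1/(2*3))*(5 + (1/2)/3))/(5 + (1/2)/3) = 26511 + (7 + 3*(2 - 1/(2*3))*(5 + (1/2)*(1/3)))/(5 + (1/2)*(1/3)) = 26511 + (7 + 3*(2 - 1*1/6)*(5 + 1/6))/(5 + 1/6) = 26511 + (7 + 3*(2 - 1/6)*(31/6))/(31/6) = 26511 + 6*(7 + 3*(11/6)*(31/6))/31 = 26511 + 6*(7 + 341/12)/31 = 26511 + (6/31)*(425/12) = 26511 + 425/62 = 1644107/62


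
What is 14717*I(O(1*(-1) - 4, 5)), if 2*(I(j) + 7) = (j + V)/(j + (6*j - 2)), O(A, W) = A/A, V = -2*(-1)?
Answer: -986039/10 ≈ -98604.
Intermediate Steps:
V = 2
O(A, W) = 1
I(j) = -7 + (2 + j)/(2*(-2 + 7*j)) (I(j) = -7 + ((j + 2)/(j + (6*j - 2)))/2 = -7 + ((2 + j)/(j + (-2 + 6*j)))/2 = -7 + ((2 + j)/(-2 + 7*j))/2 = -7 + (2 + j)/(2*(-2 + 7*j)))
14717*I(O(1*(-1) - 4, 5)) = 14717*((30 - 97*1)/(2*(-2 + 7*1))) = 14717*((30 - 97)/(2*(-2 + 7))) = 14717*((½)*(-67)/5) = 14717*((½)*(⅕)*(-67)) = 14717*(-67/10) = -986039/10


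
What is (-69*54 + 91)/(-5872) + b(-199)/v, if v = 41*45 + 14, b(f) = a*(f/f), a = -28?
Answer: 6593049/10916048 ≈ 0.60398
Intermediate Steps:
b(f) = -28 (b(f) = -28*f/f = -28*1 = -28)
v = 1859 (v = 1845 + 14 = 1859)
(-69*54 + 91)/(-5872) + b(-199)/v = (-69*54 + 91)/(-5872) - 28/1859 = (-3726 + 91)*(-1/5872) - 28*1/1859 = -3635*(-1/5872) - 28/1859 = 3635/5872 - 28/1859 = 6593049/10916048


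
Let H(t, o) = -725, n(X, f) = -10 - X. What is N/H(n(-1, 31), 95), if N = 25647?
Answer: -25647/725 ≈ -35.375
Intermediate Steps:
N/H(n(-1, 31), 95) = 25647/(-725) = 25647*(-1/725) = -25647/725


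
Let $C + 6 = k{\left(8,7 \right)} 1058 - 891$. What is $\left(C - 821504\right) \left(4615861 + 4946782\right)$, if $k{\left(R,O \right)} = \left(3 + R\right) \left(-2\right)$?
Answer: $-8086907244311$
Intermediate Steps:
$k{\left(R,O \right)} = -6 - 2 R$
$C = -24173$ ($C = -6 + \left(\left(-6 - 16\right) 1058 - 891\right) = -6 - 24167 = -24173$)
$\left(C - 821504\right) \left(4615861 + 4946782\right) = \left(-24173 - 821504\right) \left(4615861 + 4946782\right) = \left(-845677\right) 9562643 = -8086907244311$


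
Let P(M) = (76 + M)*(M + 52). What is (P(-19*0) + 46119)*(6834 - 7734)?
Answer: -45063900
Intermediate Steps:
P(M) = (52 + M)*(76 + M) (P(M) = (76 + M)*(52 + M) = (52 + M)*(76 + M))
(P(-19*0) + 46119)*(6834 - 7734) = ((3952 + (-19*0)² + 128*(-19*0)) + 46119)*(6834 - 7734) = ((3952 + 0² + 128*0) + 46119)*(-900) = ((3952 + 0 + 0) + 46119)*(-900) = (3952 + 46119)*(-900) = 50071*(-900) = -45063900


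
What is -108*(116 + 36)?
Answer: -16416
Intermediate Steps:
-108*(116 + 36) = -108*152 = -16416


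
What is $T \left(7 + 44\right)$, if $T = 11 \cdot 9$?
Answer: $5049$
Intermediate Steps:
$T = 99$
$T \left(7 + 44\right) = 99 \left(7 + 44\right) = 99 \cdot 51 = 5049$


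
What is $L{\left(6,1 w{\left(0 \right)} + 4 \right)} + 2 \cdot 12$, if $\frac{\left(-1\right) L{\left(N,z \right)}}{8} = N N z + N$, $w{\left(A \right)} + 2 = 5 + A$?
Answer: $-2040$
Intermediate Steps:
$w{\left(A \right)} = 3 + A$ ($w{\left(A \right)} = -2 + \left(5 + A\right) = 3 + A$)
$L{\left(N,z \right)} = - 8 N - 8 z N^{2}$ ($L{\left(N,z \right)} = - 8 \left(N N z + N\right) = - 8 \left(N^{2} z + N\right) = - 8 \left(z N^{2} + N\right) = - 8 \left(N + z N^{2}\right) = - 8 N - 8 z N^{2}$)
$L{\left(6,1 w{\left(0 \right)} + 4 \right)} + 2 \cdot 12 = \left(-8\right) 6 \left(1 + 6 \left(1 \left(3 + 0\right) + 4\right)\right) + 2 \cdot 12 = \left(-8\right) 6 \left(1 + 6 \left(1 \cdot 3 + 4\right)\right) + 24 = \left(-8\right) 6 \left(1 + 6 \left(3 + 4\right)\right) + 24 = \left(-8\right) 6 \left(1 + 6 \cdot 7\right) + 24 = \left(-8\right) 6 \left(1 + 42\right) + 24 = \left(-8\right) 6 \cdot 43 + 24 = -2064 + 24 = -2040$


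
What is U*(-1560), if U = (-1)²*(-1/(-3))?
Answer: -520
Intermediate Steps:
U = ⅓ (U = 1*(-1*(-⅓)) = 1*(⅓) = ⅓ ≈ 0.33333)
U*(-1560) = (⅓)*(-1560) = -520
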